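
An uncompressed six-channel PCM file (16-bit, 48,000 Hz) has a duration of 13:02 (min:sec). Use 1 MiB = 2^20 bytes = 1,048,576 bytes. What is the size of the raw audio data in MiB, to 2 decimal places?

429.57 MiB

Duration = 13:02 (min:sec) = 782 s.
Bytes = 48,000 samples/s × 782 s × 2 bytes/sample × 6 ch = 450,432,000 bytes.
450,432,000 / 1,048,576 = 429.57 MiB.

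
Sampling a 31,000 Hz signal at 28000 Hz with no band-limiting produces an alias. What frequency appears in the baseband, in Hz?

3,000 Hz

Nyquist = 28,000/2 = 14,000 Hz; 31,000 Hz exceeds it.
Alias = |31,000 − 1×28,000| = |31,000 − 28,000| = 3,000 Hz.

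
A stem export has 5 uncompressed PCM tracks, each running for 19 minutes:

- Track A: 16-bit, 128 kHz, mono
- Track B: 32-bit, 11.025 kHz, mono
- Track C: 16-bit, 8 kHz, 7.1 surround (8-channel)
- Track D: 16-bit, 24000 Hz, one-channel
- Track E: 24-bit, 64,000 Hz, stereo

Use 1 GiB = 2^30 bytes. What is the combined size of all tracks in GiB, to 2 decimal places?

19 minutes = 1,140 s.
Track A: 128,000 × 1,140 × 2 × 1 = 291,840,000 bytes.
Track B: 11,025 × 1,140 × 4 × 1 = 50,274,000 bytes.
Track C: 8,000 × 1,140 × 2 × 8 = 145,920,000 bytes.
Track D: 24,000 × 1,140 × 2 × 1 = 54,720,000 bytes.
Track E: 64,000 × 1,140 × 3 × 2 = 437,760,000 bytes.
Total = 980,514,000 bytes = 0.91 GiB.

0.91 GiB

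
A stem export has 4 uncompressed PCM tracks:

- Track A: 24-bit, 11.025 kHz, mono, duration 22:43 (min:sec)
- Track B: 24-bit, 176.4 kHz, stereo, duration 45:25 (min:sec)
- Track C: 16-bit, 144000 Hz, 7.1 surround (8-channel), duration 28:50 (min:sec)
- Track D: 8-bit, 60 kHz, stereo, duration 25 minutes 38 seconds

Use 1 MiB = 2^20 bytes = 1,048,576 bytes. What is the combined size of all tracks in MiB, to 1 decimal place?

6770.8 MiB

Track A: 22:43 (min:sec) = 1,363 s; 11,025 × 1,363 × 3 × 1 = 45,081,225 bytes.
Track B: 45:25 (min:sec) = 2,725 s; 176,400 × 2,725 × 3 × 2 = 2,884,140,000 bytes.
Track C: 28:50 (min:sec) = 1,730 s; 144,000 × 1,730 × 2 × 8 = 3,985,920,000 bytes.
Track D: 25 minutes 38 seconds = 1,538 s; 60,000 × 1,538 × 1 × 2 = 184,560,000 bytes.
Total = 7,099,701,225 bytes = 6770.8 MiB.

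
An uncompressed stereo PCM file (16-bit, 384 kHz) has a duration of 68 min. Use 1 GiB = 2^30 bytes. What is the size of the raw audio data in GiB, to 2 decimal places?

5.84 GiB

Duration = 68 min = 4,080 s.
Bytes = 384,000 samples/s × 4,080 s × 2 bytes/sample × 2 ch = 6,266,880,000 bytes.
6,266,880,000 / 1,073,741,824 = 5.84 GiB.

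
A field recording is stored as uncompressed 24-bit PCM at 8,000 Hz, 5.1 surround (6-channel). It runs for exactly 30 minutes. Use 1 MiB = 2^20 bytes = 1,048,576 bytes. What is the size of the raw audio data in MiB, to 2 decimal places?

247.19 MiB

Duration = exactly 30 minutes = 1,800 s.
Bytes = 8,000 samples/s × 1,800 s × 3 bytes/sample × 6 ch = 259,200,000 bytes.
259,200,000 / 1,048,576 = 247.19 MiB.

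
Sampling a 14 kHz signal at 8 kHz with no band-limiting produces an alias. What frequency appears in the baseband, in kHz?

Nyquist = 8,000/2 = 4,000 Hz; 14,000 Hz exceeds it.
Alias = |14,000 − 2×8,000| = |14,000 − 16,000| = 2,000 Hz = 2 kHz.

2 kHz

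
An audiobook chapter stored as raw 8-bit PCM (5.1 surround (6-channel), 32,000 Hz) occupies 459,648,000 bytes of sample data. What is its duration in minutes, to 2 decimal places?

Byte rate = 32,000 × 1 × 6 = 192,000 bytes/s.
Duration = 459,648,000 / 192,000 = 2,394 s.
2,394 s / 60 = 39.90 minutes.

39.90 minutes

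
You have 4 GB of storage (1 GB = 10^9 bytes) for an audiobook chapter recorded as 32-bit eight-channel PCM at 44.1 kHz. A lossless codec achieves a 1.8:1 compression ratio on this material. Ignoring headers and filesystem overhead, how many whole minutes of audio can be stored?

Uncompressed byte rate = 44,100 × 4 × 8 = 1,411,200 bytes/s.
After 1.8:1 compression, effective rate ≈ 784000 bytes/s.
Capacity = 4 × 1,000,000,000 = 4,000,000,000 bytes.
4,000,000,000 / effective rate ≈ 5102.04 s → 85 minutes.

85 minutes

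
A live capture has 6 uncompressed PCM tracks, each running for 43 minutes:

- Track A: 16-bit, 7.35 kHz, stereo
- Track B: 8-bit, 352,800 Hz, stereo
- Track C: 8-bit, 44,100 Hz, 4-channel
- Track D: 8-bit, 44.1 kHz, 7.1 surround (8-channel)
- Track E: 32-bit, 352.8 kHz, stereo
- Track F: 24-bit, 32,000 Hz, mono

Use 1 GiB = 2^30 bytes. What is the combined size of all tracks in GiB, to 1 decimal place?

10.1 GiB

43 minutes = 2,580 s.
Track A: 7,350 × 2,580 × 2 × 2 = 75,852,000 bytes.
Track B: 352,800 × 2,580 × 1 × 2 = 1,820,448,000 bytes.
Track C: 44,100 × 2,580 × 1 × 4 = 455,112,000 bytes.
Track D: 44,100 × 2,580 × 1 × 8 = 910,224,000 bytes.
Track E: 352,800 × 2,580 × 4 × 2 = 7,281,792,000 bytes.
Track F: 32,000 × 2,580 × 3 × 1 = 247,680,000 bytes.
Total = 10,791,108,000 bytes = 10.1 GiB.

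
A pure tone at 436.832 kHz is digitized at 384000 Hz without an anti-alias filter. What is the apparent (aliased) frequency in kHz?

Nyquist = 384,000/2 = 192,000 Hz; 436,832 Hz exceeds it.
Alias = |436,832 − 1×384,000| = |436,832 − 384,000| = 52,832 Hz = 52.832 kHz.

52.832 kHz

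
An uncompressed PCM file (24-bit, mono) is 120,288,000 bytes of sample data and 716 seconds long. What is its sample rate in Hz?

56,000 Hz

Bytes = sample_rate × seconds × bytes_per_sample × channels.
sample_rate = 120,288,000 / (716 × 3 × 1) = 120,288,000 / 2,148 = 56,000 Hz.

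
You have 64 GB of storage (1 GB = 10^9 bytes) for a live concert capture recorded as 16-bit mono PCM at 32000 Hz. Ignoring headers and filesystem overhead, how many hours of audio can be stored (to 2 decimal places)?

277.78 hours

Uncompressed byte rate = 32,000 × 2 × 1 = 64,000 bytes/s.
Capacity = 64 × 1,000,000,000 = 64,000,000,000 bytes.
64,000,000,000 / 64,000 ≈ 1000000 s → 277.78 hours.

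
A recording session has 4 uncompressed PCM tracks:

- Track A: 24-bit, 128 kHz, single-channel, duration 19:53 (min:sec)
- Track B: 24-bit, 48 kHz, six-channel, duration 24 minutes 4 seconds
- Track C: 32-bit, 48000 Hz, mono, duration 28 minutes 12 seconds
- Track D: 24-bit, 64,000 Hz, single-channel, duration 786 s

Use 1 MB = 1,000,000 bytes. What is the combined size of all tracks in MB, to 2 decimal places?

Track A: 19:53 (min:sec) = 1,193 s; 128,000 × 1,193 × 3 × 1 = 458,112,000 bytes.
Track B: 24 minutes 4 seconds = 1,444 s; 48,000 × 1,444 × 3 × 6 = 1,247,616,000 bytes.
Track C: 28 minutes 12 seconds = 1,692 s; 48,000 × 1,692 × 4 × 1 = 324,864,000 bytes.
Track D: 64,000 × 786 × 3 × 1 = 150,912,000 bytes.
Total = 2,181,504,000 bytes = 2181.50 MB.

2181.50 MB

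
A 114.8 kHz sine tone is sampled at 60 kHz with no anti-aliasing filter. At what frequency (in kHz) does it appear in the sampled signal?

5.2 kHz

Nyquist = 60,000/2 = 30,000 Hz; 114,800 Hz exceeds it.
Alias = |114,800 − 2×60,000| = |114,800 − 120,000| = 5,200 Hz = 5.2 kHz.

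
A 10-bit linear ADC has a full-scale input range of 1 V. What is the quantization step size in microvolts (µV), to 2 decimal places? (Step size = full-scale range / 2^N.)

976.56 µV

1 V / 2^10 = 1 / 1,024 V = 976.56 µV.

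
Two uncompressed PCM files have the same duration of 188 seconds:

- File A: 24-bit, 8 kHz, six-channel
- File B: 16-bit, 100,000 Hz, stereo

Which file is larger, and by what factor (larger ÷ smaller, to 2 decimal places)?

File A: 8,000 × 3 × 6 = 144,000 bytes/s.
File B: 100,000 × 2 × 2 = 400,000 bytes/s.
File B is larger; ratio = 75,200,000 / 27,072,000 = 2.78.

File B, by a factor of 2.78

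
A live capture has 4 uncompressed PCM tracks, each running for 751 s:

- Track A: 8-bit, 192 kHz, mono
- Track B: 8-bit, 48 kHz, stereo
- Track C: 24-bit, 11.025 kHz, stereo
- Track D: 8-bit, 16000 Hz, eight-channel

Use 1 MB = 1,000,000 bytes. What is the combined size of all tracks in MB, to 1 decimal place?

362.1 MB

Track A: 192,000 × 751 × 1 × 1 = 144,192,000 bytes.
Track B: 48,000 × 751 × 1 × 2 = 72,096,000 bytes.
Track C: 11,025 × 751 × 3 × 2 = 49,678,650 bytes.
Track D: 16,000 × 751 × 1 × 8 = 96,128,000 bytes.
Total = 362,094,650 bytes = 362.1 MB.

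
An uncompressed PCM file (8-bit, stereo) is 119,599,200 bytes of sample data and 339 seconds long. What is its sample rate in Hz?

Bytes = sample_rate × seconds × bytes_per_sample × channels.
sample_rate = 119,599,200 / (339 × 1 × 2) = 119,599,200 / 678 = 176,400 Hz.

176,400 Hz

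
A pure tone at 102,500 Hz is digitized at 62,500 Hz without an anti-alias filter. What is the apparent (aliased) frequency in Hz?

Nyquist = 62,500/2 = 31,250 Hz; 102,500 Hz exceeds it.
Alias = |102,500 − 2×62,500| = |102,500 − 125,000| = 22,500 Hz.

22,500 Hz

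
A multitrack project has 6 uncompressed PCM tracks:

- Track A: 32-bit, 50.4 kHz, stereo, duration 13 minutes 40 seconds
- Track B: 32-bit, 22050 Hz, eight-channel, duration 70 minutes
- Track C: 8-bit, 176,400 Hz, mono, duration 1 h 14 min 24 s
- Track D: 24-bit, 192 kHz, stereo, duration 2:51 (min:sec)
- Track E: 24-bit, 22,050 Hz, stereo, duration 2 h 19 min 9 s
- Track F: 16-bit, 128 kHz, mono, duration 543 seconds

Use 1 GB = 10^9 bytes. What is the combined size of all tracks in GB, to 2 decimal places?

Track A: 13 minutes 40 seconds = 820 s; 50,400 × 820 × 4 × 2 = 330,624,000 bytes.
Track B: 70 minutes = 4,200 s; 22,050 × 4,200 × 4 × 8 = 2,963,520,000 bytes.
Track C: 1 h 14 min 24 s = 4,464 s; 176,400 × 4,464 × 1 × 1 = 787,449,600 bytes.
Track D: 2:51 (min:sec) = 171 s; 192,000 × 171 × 3 × 2 = 196,992,000 bytes.
Track E: 2 h 19 min 9 s = 8,349 s; 22,050 × 8,349 × 3 × 2 = 1,104,572,700 bytes.
Track F: 128,000 × 543 × 2 × 1 = 139,008,000 bytes.
Total = 5,522,166,300 bytes = 5.52 GB.

5.52 GB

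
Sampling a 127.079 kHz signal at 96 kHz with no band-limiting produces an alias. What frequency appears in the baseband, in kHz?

Nyquist = 96,000/2 = 48,000 Hz; 127,079 Hz exceeds it.
Alias = |127,079 − 1×96,000| = |127,079 − 96,000| = 31,079 Hz = 31.079 kHz.

31.079 kHz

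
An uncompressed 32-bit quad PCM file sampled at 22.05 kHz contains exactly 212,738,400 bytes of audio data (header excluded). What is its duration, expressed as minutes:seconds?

10:03

Byte rate = 22,050 × 4 × 4 = 352,800 bytes/s.
Duration = 212,738,400 / 352,800 = 603 s.
603 s = 10:03.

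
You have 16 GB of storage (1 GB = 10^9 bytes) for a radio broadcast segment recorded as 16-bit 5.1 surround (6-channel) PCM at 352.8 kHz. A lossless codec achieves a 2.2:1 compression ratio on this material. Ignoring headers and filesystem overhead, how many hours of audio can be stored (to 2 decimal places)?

2.31 hours

Uncompressed byte rate = 352,800 × 2 × 6 = 4,233,600 bytes/s.
After 2.2:1 compression, effective rate ≈ 1924363.64 bytes/s.
Capacity = 16 × 1,000,000,000 = 16,000,000,000 bytes.
16,000,000,000 / effective rate ≈ 8314.44 s → 2.31 hours.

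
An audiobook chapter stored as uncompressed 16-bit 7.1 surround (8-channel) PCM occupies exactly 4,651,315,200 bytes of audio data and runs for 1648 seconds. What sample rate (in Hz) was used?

176,400 Hz

Bytes = sample_rate × seconds × bytes_per_sample × channels.
sample_rate = 4,651,315,200 / (1,648 × 2 × 8) = 4,651,315,200 / 26,368 = 176,400 Hz.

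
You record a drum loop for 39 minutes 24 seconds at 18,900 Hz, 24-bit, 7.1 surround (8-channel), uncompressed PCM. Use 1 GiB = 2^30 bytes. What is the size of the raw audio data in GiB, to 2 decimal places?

1.00 GiB

Duration = 39 minutes 24 seconds = 2,364 s.
Bytes = 18,900 samples/s × 2,364 s × 3 bytes/sample × 8 ch = 1,072,310,400 bytes.
1,072,310,400 / 1,073,741,824 = 1.00 GiB.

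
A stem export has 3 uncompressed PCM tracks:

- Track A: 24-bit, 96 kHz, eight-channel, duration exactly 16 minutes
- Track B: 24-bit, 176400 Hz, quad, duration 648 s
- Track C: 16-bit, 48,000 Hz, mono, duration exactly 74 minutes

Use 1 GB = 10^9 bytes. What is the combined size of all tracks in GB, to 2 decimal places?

4.01 GB

Track A: exactly 16 minutes = 960 s; 96,000 × 960 × 3 × 8 = 2,211,840,000 bytes.
Track B: 176,400 × 648 × 3 × 4 = 1,371,686,400 bytes.
Track C: exactly 74 minutes = 4,440 s; 48,000 × 4,440 × 2 × 1 = 426,240,000 bytes.
Total = 4,009,766,400 bytes = 4.01 GB.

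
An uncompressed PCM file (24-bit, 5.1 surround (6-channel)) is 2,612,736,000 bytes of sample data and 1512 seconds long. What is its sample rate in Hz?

96,000 Hz

Bytes = sample_rate × seconds × bytes_per_sample × channels.
sample_rate = 2,612,736,000 / (1,512 × 3 × 6) = 2,612,736,000 / 27,216 = 96,000 Hz.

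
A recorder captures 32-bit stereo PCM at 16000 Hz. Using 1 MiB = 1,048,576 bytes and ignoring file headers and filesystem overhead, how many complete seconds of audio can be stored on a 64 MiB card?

524 seconds

Uncompressed byte rate = 16,000 × 4 × 2 = 128,000 bytes/s.
Capacity = 64 × 1,048,576 = 67,108,864 bytes.
67,108,864 / 128,000 ≈ 524.29 s → 524 seconds.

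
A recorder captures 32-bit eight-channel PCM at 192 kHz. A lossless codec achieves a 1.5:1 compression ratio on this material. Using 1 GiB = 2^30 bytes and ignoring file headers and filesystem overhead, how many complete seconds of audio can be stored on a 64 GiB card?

16,777 seconds

Uncompressed byte rate = 192,000 × 4 × 8 = 6,144,000 bytes/s.
After 1.5:1 compression, effective rate ≈ 4096000 bytes/s.
Capacity = 64 × 1,073,741,824 = 68,719,476,736 bytes.
68,719,476,736 / effective rate ≈ 16777.22 s → 16,777 seconds.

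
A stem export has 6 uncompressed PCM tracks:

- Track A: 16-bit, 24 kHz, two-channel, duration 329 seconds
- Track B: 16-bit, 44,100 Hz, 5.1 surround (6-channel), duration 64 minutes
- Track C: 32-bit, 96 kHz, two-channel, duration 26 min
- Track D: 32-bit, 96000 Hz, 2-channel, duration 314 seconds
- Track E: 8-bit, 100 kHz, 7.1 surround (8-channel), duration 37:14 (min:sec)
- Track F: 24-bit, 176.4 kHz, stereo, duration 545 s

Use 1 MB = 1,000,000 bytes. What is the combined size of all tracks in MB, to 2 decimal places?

Track A: 24,000 × 329 × 2 × 2 = 31,584,000 bytes.
Track B: 64 minutes = 3,840 s; 44,100 × 3,840 × 2 × 6 = 2,032,128,000 bytes.
Track C: 26 min = 1,560 s; 96,000 × 1,560 × 4 × 2 = 1,198,080,000 bytes.
Track D: 96,000 × 314 × 4 × 2 = 241,152,000 bytes.
Track E: 37:14 (min:sec) = 2,234 s; 100,000 × 2,234 × 1 × 8 = 1,787,200,000 bytes.
Track F: 176,400 × 545 × 3 × 2 = 576,828,000 bytes.
Total = 5,866,972,000 bytes = 5866.97 MB.

5866.97 MB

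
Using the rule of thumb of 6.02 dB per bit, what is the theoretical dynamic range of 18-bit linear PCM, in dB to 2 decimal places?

108.36 dB

18 × 6.02 = 108.36 dB.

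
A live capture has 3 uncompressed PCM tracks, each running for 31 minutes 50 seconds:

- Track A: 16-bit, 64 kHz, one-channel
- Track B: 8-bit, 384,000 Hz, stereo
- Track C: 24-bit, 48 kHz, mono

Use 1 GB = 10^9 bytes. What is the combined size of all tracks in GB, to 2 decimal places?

31 minutes 50 seconds = 1,910 s.
Track A: 64,000 × 1,910 × 2 × 1 = 244,480,000 bytes.
Track B: 384,000 × 1,910 × 1 × 2 = 1,466,880,000 bytes.
Track C: 48,000 × 1,910 × 3 × 1 = 275,040,000 bytes.
Total = 1,986,400,000 bytes = 1.99 GB.

1.99 GB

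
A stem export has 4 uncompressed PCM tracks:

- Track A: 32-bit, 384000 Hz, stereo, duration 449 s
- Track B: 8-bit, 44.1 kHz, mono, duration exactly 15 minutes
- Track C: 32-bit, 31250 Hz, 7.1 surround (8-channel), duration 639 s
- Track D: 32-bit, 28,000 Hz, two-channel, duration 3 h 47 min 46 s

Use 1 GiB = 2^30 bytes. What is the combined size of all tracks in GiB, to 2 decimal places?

4.77 GiB

Track A: 384,000 × 449 × 4 × 2 = 1,379,328,000 bytes.
Track B: exactly 15 minutes = 900 s; 44,100 × 900 × 1 × 1 = 39,690,000 bytes.
Track C: 31,250 × 639 × 4 × 8 = 639,000,000 bytes.
Track D: 3 h 47 min 46 s = 13,666 s; 28,000 × 13,666 × 4 × 2 = 3,061,184,000 bytes.
Total = 5,119,202,000 bytes = 4.77 GiB.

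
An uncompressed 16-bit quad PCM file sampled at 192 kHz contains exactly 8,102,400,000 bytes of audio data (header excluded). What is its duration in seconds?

5,275 seconds

Byte rate = 192,000 × 2 × 4 = 1,536,000 bytes/s.
Duration = 8,102,400,000 / 1,536,000 = 5,275 s.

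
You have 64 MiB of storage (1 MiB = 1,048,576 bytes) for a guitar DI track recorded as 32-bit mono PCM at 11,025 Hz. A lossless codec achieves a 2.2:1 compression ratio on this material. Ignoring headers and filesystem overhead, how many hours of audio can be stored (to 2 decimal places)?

0.93 hours

Uncompressed byte rate = 11,025 × 4 × 1 = 44,100 bytes/s.
After 2.2:1 compression, effective rate ≈ 20045.45 bytes/s.
Capacity = 64 × 1,048,576 = 67,108,864 bytes.
67,108,864 / effective rate ≈ 3347.83 s → 0.93 hours.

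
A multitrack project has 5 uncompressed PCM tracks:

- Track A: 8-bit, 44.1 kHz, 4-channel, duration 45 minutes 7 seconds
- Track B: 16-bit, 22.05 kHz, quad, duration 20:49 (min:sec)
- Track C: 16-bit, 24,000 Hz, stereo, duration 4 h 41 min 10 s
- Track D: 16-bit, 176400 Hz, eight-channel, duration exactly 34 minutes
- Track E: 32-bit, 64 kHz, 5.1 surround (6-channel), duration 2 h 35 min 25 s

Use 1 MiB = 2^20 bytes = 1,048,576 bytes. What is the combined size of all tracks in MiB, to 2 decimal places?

21360.64 MiB

Track A: 45 minutes 7 seconds = 2,707 s; 44,100 × 2,707 × 1 × 4 = 477,514,800 bytes.
Track B: 20:49 (min:sec) = 1,249 s; 22,050 × 1,249 × 2 × 4 = 220,323,600 bytes.
Track C: 4 h 41 min 10 s = 16,870 s; 24,000 × 16,870 × 2 × 2 = 1,619,520,000 bytes.
Track D: exactly 34 minutes = 2,040 s; 176,400 × 2,040 × 2 × 8 = 5,757,696,000 bytes.
Track E: 2 h 35 min 25 s = 9,325 s; 64,000 × 9,325 × 4 × 6 = 14,323,200,000 bytes.
Total = 22,398,254,400 bytes = 21360.64 MiB.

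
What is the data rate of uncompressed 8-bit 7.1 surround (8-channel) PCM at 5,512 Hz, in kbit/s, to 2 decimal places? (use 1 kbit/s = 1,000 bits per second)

Bit rate = 5,512 × 8 × 8 = 352,768 bits/s.
= 352.77 kbit/s.

352.77 kbit/s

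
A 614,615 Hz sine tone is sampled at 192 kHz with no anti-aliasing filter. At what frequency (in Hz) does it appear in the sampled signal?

Nyquist = 192,000/2 = 96,000 Hz; 614,615 Hz exceeds it.
Alias = |614,615 − 3×192,000| = |614,615 − 576,000| = 38,615 Hz.

38,615 Hz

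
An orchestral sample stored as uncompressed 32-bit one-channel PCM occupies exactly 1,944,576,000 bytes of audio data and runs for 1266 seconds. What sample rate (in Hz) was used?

384,000 Hz

Bytes = sample_rate × seconds × bytes_per_sample × channels.
sample_rate = 1,944,576,000 / (1,266 × 4 × 1) = 1,944,576,000 / 5,064 = 384,000 Hz.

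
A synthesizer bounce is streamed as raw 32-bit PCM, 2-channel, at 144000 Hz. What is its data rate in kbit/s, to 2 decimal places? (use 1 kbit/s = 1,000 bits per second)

Bit rate = 144,000 × 32 × 2 = 9,216,000 bits/s.
= 9216.00 kbit/s.

9216.00 kbit/s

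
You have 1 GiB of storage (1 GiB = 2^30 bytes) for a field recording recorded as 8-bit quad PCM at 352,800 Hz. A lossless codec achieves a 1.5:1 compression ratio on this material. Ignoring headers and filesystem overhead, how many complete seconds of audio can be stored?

Uncompressed byte rate = 352,800 × 1 × 4 = 1,411,200 bytes/s.
After 1.5:1 compression, effective rate ≈ 940800 bytes/s.
Capacity = 1 × 1,073,741,824 = 1,073,741,824 bytes.
1,073,741,824 / effective rate ≈ 1141.31 s → 1,141 seconds.

1,141 seconds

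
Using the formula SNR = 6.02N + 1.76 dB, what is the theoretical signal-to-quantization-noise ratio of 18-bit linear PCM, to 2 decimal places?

6.02 × 18 + 1.76 = 110.12 dB.

110.12 dB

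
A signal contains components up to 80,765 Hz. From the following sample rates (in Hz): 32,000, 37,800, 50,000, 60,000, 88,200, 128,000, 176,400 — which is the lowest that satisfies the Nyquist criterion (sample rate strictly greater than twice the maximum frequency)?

Need sample rate > 2 × 80,765 = 161,530 Hz.
Lowest listed rate above 161,530 Hz is 176,400 Hz.

176,400 Hz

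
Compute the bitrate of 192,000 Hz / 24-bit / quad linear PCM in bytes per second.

2,304,000 bytes/s

Bit rate = 192,000 × 24 × 4 = 18,432,000 bits/s.
18,432,000 / 8 = 2,304,000 bytes/s.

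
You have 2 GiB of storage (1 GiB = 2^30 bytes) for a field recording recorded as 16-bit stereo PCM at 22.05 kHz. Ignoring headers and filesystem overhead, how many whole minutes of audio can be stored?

405 minutes

Uncompressed byte rate = 22,050 × 2 × 2 = 88,200 bytes/s.
Capacity = 2 × 1,073,741,824 = 2,147,483,648 bytes.
2,147,483,648 / 88,200 ≈ 24347.89 s → 405 minutes.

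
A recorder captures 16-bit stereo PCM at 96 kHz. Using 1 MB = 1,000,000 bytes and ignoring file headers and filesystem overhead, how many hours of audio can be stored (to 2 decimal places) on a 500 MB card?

0.36 hours

Uncompressed byte rate = 96,000 × 2 × 2 = 384,000 bytes/s.
Capacity = 500 × 1,000,000 = 500,000,000 bytes.
500,000,000 / 384,000 ≈ 1302.08 s → 0.36 hours.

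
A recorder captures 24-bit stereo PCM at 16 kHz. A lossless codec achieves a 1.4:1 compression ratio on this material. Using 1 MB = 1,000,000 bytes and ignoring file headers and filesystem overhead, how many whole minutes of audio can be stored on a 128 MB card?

31 minutes

Uncompressed byte rate = 16,000 × 3 × 2 = 96,000 bytes/s.
After 1.4:1 compression, effective rate ≈ 68571.43 bytes/s.
Capacity = 128 × 1,000,000 = 128,000,000 bytes.
128,000,000 / effective rate ≈ 1866.67 s → 31 minutes.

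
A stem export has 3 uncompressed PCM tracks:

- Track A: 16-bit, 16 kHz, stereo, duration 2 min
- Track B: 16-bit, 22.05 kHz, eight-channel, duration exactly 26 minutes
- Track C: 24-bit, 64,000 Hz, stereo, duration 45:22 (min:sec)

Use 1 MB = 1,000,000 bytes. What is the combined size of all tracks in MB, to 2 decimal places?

Track A: 2 min = 120 s; 16,000 × 120 × 2 × 2 = 7,680,000 bytes.
Track B: exactly 26 minutes = 1,560 s; 22,050 × 1,560 × 2 × 8 = 550,368,000 bytes.
Track C: 45:22 (min:sec) = 2,722 s; 64,000 × 2,722 × 3 × 2 = 1,045,248,000 bytes.
Total = 1,603,296,000 bytes = 1603.30 MB.

1603.30 MB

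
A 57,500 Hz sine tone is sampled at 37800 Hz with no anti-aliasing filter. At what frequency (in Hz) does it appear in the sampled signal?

18,100 Hz

Nyquist = 37,800/2 = 18,900 Hz; 57,500 Hz exceeds it.
Alias = |57,500 − 2×37,800| = |57,500 − 75,600| = 18,100 Hz.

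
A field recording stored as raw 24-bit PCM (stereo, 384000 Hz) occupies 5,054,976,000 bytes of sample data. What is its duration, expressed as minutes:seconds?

Byte rate = 384,000 × 3 × 2 = 2,304,000 bytes/s.
Duration = 5,054,976,000 / 2,304,000 = 2,194 s.
2,194 s = 36:34.

36:34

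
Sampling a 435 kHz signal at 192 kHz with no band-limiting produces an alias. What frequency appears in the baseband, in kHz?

51 kHz

Nyquist = 192,000/2 = 96,000 Hz; 435,000 Hz exceeds it.
Alias = |435,000 − 2×192,000| = |435,000 − 384,000| = 51,000 Hz = 51 kHz.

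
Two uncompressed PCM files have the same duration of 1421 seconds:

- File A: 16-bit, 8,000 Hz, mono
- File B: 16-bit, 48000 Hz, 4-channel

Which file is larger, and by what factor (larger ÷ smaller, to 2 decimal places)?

File A: 8,000 × 2 × 1 = 16,000 bytes/s.
File B: 48,000 × 2 × 4 = 384,000 bytes/s.
File B is larger; ratio = 545,664,000 / 22,736,000 = 24.00.

File B, by a factor of 24.00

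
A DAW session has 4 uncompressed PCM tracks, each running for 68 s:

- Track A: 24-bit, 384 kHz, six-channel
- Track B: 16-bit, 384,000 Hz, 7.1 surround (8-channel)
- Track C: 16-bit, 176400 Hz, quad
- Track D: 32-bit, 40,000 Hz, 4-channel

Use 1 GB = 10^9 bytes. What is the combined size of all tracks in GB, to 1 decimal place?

Track A: 384,000 × 68 × 3 × 6 = 470,016,000 bytes.
Track B: 384,000 × 68 × 2 × 8 = 417,792,000 bytes.
Track C: 176,400 × 68 × 2 × 4 = 95,961,600 bytes.
Track D: 40,000 × 68 × 4 × 4 = 43,520,000 bytes.
Total = 1,027,289,600 bytes = 1.0 GB.

1.0 GB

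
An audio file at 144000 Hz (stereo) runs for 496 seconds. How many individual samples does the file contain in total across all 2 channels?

144,000 × 496 s × 2 ch = 142,848,000 samples.

142,848,000 samples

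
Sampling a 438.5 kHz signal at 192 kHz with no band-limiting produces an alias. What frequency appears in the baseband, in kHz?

Nyquist = 192,000/2 = 96,000 Hz; 438,500 Hz exceeds it.
Alias = |438,500 − 2×192,000| = |438,500 − 384,000| = 54,500 Hz = 54.5 kHz.

54.5 kHz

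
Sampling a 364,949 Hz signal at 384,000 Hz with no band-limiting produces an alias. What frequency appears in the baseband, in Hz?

19,051 Hz

Nyquist = 384,000/2 = 192,000 Hz; 364,949 Hz exceeds it.
Alias = |364,949 − 1×384,000| = |364,949 − 384,000| = 19,051 Hz.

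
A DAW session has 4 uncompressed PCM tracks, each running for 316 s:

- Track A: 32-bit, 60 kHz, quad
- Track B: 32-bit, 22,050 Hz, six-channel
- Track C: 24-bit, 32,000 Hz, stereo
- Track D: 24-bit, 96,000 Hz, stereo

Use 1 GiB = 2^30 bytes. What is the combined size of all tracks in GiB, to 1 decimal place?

Track A: 60,000 × 316 × 4 × 4 = 303,360,000 bytes.
Track B: 22,050 × 316 × 4 × 6 = 167,227,200 bytes.
Track C: 32,000 × 316 × 3 × 2 = 60,672,000 bytes.
Track D: 96,000 × 316 × 3 × 2 = 182,016,000 bytes.
Total = 713,275,200 bytes = 0.7 GiB.

0.7 GiB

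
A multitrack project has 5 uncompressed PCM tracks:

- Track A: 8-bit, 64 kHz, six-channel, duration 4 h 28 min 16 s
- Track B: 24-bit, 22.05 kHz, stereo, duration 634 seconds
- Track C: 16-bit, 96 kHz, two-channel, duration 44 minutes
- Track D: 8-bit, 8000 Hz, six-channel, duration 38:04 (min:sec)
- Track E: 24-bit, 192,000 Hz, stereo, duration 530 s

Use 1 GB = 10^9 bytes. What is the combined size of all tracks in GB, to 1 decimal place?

8.0 GB

Track A: 4 h 28 min 16 s = 16,096 s; 64,000 × 16,096 × 1 × 6 = 6,180,864,000 bytes.
Track B: 22,050 × 634 × 3 × 2 = 83,878,200 bytes.
Track C: 44 minutes = 2,640 s; 96,000 × 2,640 × 2 × 2 = 1,013,760,000 bytes.
Track D: 38:04 (min:sec) = 2,284 s; 8,000 × 2,284 × 1 × 6 = 109,632,000 bytes.
Track E: 192,000 × 530 × 3 × 2 = 610,560,000 bytes.
Total = 7,998,694,200 bytes = 8.0 GB.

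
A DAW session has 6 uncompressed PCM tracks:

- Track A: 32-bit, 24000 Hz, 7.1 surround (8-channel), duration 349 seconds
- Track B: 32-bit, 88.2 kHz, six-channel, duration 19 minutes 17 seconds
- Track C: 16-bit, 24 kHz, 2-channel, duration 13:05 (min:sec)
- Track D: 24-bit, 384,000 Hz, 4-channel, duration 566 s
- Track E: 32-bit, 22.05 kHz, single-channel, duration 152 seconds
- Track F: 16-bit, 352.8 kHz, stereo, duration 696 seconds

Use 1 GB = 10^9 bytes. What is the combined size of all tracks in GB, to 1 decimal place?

Track A: 24,000 × 349 × 4 × 8 = 268,032,000 bytes.
Track B: 19 minutes 17 seconds = 1,157 s; 88,200 × 1,157 × 4 × 6 = 2,449,137,600 bytes.
Track C: 13:05 (min:sec) = 785 s; 24,000 × 785 × 2 × 2 = 75,360,000 bytes.
Track D: 384,000 × 566 × 3 × 4 = 2,608,128,000 bytes.
Track E: 22,050 × 152 × 4 × 1 = 13,406,400 bytes.
Track F: 352,800 × 696 × 2 × 2 = 982,195,200 bytes.
Total = 6,396,259,200 bytes = 6.4 GB.

6.4 GB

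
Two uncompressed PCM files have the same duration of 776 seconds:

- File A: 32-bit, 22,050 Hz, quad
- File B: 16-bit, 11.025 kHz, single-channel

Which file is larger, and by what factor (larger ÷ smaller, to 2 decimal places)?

File A, by a factor of 16.00

File A: 22,050 × 4 × 4 = 352,800 bytes/s.
File B: 11,025 × 2 × 1 = 22,050 bytes/s.
File A is larger; ratio = 273,772,800 / 17,110,800 = 16.00.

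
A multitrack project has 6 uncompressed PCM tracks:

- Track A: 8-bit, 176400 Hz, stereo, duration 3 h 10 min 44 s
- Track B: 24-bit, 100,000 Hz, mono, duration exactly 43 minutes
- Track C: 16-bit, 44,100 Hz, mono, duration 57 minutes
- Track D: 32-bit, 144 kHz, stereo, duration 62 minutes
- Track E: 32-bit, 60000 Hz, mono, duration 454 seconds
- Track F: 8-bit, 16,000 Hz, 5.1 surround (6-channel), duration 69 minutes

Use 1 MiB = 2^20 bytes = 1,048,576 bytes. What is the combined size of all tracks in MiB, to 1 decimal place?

Track A: 3 h 10 min 44 s = 11,444 s; 176,400 × 11,444 × 1 × 2 = 4,037,443,200 bytes.
Track B: exactly 43 minutes = 2,580 s; 100,000 × 2,580 × 3 × 1 = 774,000,000 bytes.
Track C: 57 minutes = 3,420 s; 44,100 × 3,420 × 2 × 1 = 301,644,000 bytes.
Track D: 62 minutes = 3,720 s; 144,000 × 3,720 × 4 × 2 = 4,285,440,000 bytes.
Track E: 60,000 × 454 × 4 × 1 = 108,960,000 bytes.
Track F: 69 minutes = 4,140 s; 16,000 × 4,140 × 1 × 6 = 397,440,000 bytes.
Total = 9,904,927,200 bytes = 9446.1 MiB.

9446.1 MiB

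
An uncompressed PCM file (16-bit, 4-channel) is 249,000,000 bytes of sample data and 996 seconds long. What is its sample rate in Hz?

Bytes = sample_rate × seconds × bytes_per_sample × channels.
sample_rate = 249,000,000 / (996 × 2 × 4) = 249,000,000 / 7,968 = 31,250 Hz.

31,250 Hz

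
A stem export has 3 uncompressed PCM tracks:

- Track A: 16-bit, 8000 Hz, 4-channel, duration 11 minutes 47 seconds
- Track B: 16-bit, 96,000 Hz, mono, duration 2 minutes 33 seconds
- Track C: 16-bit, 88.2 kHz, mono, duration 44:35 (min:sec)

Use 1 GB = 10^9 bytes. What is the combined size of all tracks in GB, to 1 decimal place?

0.5 GB

Track A: 11 minutes 47 seconds = 707 s; 8,000 × 707 × 2 × 4 = 45,248,000 bytes.
Track B: 2 minutes 33 seconds = 153 s; 96,000 × 153 × 2 × 1 = 29,376,000 bytes.
Track C: 44:35 (min:sec) = 2,675 s; 88,200 × 2,675 × 2 × 1 = 471,870,000 bytes.
Total = 546,494,000 bytes = 0.5 GB.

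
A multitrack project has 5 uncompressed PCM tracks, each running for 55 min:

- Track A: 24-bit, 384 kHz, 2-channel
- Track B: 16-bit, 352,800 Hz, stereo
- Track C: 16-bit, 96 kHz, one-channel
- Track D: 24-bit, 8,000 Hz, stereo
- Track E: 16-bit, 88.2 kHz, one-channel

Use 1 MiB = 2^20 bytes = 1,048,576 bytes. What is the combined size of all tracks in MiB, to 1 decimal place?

55 min = 3,300 s.
Track A: 384,000 × 3,300 × 3 × 2 = 7,603,200,000 bytes.
Track B: 352,800 × 3,300 × 2 × 2 = 4,656,960,000 bytes.
Track C: 96,000 × 3,300 × 2 × 1 = 633,600,000 bytes.
Track D: 8,000 × 3,300 × 3 × 2 = 158,400,000 bytes.
Track E: 88,200 × 3,300 × 2 × 1 = 582,120,000 bytes.
Total = 13,634,280,000 bytes = 13002.7 MiB.

13002.7 MiB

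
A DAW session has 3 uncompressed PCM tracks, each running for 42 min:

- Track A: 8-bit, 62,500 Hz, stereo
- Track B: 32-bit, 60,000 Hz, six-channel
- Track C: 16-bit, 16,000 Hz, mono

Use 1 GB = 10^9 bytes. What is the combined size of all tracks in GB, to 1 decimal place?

4.0 GB

42 min = 2,520 s.
Track A: 62,500 × 2,520 × 1 × 2 = 315,000,000 bytes.
Track B: 60,000 × 2,520 × 4 × 6 = 3,628,800,000 bytes.
Track C: 16,000 × 2,520 × 2 × 1 = 80,640,000 bytes.
Total = 4,024,440,000 bytes = 4.0 GB.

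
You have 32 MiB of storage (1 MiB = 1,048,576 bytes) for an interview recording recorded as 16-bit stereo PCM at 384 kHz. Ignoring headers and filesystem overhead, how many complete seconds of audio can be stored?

21 seconds

Uncompressed byte rate = 384,000 × 2 × 2 = 1,536,000 bytes/s.
Capacity = 32 × 1,048,576 = 33,554,432 bytes.
33,554,432 / 1,536,000 ≈ 21.85 s → 21 seconds.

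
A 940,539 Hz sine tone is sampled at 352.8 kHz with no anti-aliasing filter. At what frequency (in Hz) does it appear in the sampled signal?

117,861 Hz

Nyquist = 352,800/2 = 176,400 Hz; 940,539 Hz exceeds it.
Alias = |940,539 − 3×352,800| = |940,539 − 1,058,400| = 117,861 Hz.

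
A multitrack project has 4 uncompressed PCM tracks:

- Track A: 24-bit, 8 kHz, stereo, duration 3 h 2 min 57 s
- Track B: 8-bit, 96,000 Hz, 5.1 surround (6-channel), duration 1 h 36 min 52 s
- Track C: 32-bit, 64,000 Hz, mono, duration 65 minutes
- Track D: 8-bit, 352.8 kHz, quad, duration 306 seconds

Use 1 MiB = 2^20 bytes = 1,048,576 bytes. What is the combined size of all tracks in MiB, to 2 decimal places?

5059.09 MiB

Track A: 3 h 2 min 57 s = 10,977 s; 8,000 × 10,977 × 3 × 2 = 526,896,000 bytes.
Track B: 1 h 36 min 52 s = 5,812 s; 96,000 × 5,812 × 1 × 6 = 3,347,712,000 bytes.
Track C: 65 minutes = 3,900 s; 64,000 × 3,900 × 4 × 1 = 998,400,000 bytes.
Track D: 352,800 × 306 × 1 × 4 = 431,827,200 bytes.
Total = 5,304,835,200 bytes = 5059.09 MiB.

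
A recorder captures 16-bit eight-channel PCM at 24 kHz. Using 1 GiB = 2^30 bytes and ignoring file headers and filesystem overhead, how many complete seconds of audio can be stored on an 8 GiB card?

22,369 seconds

Uncompressed byte rate = 24,000 × 2 × 8 = 384,000 bytes/s.
Capacity = 8 × 1,073,741,824 = 8,589,934,592 bytes.
8,589,934,592 / 384,000 ≈ 22369.62 s → 22,369 seconds.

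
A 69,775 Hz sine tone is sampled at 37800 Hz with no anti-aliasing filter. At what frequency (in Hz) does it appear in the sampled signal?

Nyquist = 37,800/2 = 18,900 Hz; 69,775 Hz exceeds it.
Alias = |69,775 − 2×37,800| = |69,775 − 75,600| = 5,825 Hz.

5,825 Hz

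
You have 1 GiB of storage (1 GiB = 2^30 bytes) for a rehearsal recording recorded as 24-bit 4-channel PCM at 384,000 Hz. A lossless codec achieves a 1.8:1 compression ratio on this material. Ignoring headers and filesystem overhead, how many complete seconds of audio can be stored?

Uncompressed byte rate = 384,000 × 3 × 4 = 4,608,000 bytes/s.
After 1.8:1 compression, effective rate ≈ 2560000 bytes/s.
Capacity = 1 × 1,073,741,824 = 1,073,741,824 bytes.
1,073,741,824 / effective rate ≈ 419.43 s → 419 seconds.

419 seconds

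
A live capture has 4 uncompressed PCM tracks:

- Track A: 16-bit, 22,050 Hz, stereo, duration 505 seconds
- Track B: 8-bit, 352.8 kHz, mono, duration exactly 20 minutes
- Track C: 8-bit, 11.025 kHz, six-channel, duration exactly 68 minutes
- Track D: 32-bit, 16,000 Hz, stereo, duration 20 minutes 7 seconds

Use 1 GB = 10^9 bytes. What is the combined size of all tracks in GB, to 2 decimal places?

Track A: 22,050 × 505 × 2 × 2 = 44,541,000 bytes.
Track B: exactly 20 minutes = 1,200 s; 352,800 × 1,200 × 1 × 1 = 423,360,000 bytes.
Track C: exactly 68 minutes = 4,080 s; 11,025 × 4,080 × 1 × 6 = 269,892,000 bytes.
Track D: 20 minutes 7 seconds = 1,207 s; 16,000 × 1,207 × 4 × 2 = 154,496,000 bytes.
Total = 892,289,000 bytes = 0.89 GB.

0.89 GB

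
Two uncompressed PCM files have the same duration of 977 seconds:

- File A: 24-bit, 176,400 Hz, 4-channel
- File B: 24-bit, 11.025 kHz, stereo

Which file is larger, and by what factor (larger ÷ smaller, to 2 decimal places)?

File A: 176,400 × 3 × 4 = 2,116,800 bytes/s.
File B: 11,025 × 3 × 2 = 66,150 bytes/s.
File A is larger; ratio = 2,068,113,600 / 64,628,550 = 32.00.

File A, by a factor of 32.00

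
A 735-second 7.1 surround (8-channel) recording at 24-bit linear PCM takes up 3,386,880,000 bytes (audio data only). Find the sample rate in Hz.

192,000 Hz

Bytes = sample_rate × seconds × bytes_per_sample × channels.
sample_rate = 3,386,880,000 / (735 × 3 × 8) = 3,386,880,000 / 17,640 = 192,000 Hz.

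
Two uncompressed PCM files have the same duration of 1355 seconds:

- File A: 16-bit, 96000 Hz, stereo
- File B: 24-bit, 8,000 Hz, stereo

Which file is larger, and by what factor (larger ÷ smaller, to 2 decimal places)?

File A: 96,000 × 2 × 2 = 384,000 bytes/s.
File B: 8,000 × 3 × 2 = 48,000 bytes/s.
File A is larger; ratio = 520,320,000 / 65,040,000 = 8.00.

File A, by a factor of 8.00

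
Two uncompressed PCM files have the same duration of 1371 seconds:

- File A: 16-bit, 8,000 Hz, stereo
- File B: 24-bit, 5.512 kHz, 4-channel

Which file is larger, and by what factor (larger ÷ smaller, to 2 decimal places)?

File A: 8,000 × 2 × 2 = 32,000 bytes/s.
File B: 5,512 × 3 × 4 = 66,144 bytes/s.
File B is larger; ratio = 90,683,424 / 43,872,000 = 2.07.

File B, by a factor of 2.07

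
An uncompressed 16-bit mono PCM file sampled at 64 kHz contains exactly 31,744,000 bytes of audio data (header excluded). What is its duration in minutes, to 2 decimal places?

4.13 minutes

Byte rate = 64,000 × 2 × 1 = 128,000 bytes/s.
Duration = 31,744,000 / 128,000 = 248 s.
248 s / 60 = 4.13 minutes.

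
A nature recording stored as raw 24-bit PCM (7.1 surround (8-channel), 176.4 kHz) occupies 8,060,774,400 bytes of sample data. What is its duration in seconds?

Byte rate = 176,400 × 3 × 8 = 4,233,600 bytes/s.
Duration = 8,060,774,400 / 4,233,600 = 1,904 s.

1,904 seconds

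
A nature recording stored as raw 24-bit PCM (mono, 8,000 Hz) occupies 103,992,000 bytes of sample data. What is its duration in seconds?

Byte rate = 8,000 × 3 × 1 = 24,000 bytes/s.
Duration = 103,992,000 / 24,000 = 4,333 s.

4,333 seconds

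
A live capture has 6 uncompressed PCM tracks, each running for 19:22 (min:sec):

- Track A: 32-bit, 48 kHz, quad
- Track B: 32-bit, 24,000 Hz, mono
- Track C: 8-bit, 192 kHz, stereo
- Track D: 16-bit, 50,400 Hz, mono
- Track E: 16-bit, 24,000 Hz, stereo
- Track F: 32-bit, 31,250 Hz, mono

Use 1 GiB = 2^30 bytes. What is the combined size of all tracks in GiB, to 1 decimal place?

19:22 (min:sec) = 1,162 s.
Track A: 48,000 × 1,162 × 4 × 4 = 892,416,000 bytes.
Track B: 24,000 × 1,162 × 4 × 1 = 111,552,000 bytes.
Track C: 192,000 × 1,162 × 1 × 2 = 446,208,000 bytes.
Track D: 50,400 × 1,162 × 2 × 1 = 117,129,600 bytes.
Track E: 24,000 × 1,162 × 2 × 2 = 111,552,000 bytes.
Track F: 31,250 × 1,162 × 4 × 1 = 145,250,000 bytes.
Total = 1,824,107,600 bytes = 1.7 GiB.

1.7 GiB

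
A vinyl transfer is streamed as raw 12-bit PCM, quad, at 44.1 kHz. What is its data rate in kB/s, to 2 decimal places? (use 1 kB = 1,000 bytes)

264.60 kB/s

Bit rate = 44,100 × 12 × 4 = 2,116,800 bits/s.
2,116,800 / 8 = 264,600 B/s = 264.60 kB/s.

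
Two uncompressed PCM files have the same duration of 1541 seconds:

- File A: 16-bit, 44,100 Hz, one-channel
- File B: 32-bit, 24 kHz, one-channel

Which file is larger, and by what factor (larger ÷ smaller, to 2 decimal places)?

File B, by a factor of 1.09

File A: 44,100 × 2 × 1 = 88,200 bytes/s.
File B: 24,000 × 4 × 1 = 96,000 bytes/s.
File B is larger; ratio = 147,936,000 / 135,916,200 = 1.09.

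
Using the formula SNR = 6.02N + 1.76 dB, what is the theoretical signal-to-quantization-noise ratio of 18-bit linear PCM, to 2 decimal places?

6.02 × 18 + 1.76 = 110.12 dB.

110.12 dB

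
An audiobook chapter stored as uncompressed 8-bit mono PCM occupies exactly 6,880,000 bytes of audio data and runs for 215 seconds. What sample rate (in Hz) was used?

Bytes = sample_rate × seconds × bytes_per_sample × channels.
sample_rate = 6,880,000 / (215 × 1 × 1) = 6,880,000 / 215 = 32,000 Hz.

32,000 Hz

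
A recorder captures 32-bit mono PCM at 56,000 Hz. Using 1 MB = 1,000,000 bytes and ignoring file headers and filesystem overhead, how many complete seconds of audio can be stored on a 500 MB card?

2,232 seconds

Uncompressed byte rate = 56,000 × 4 × 1 = 224,000 bytes/s.
Capacity = 500 × 1,000,000 = 500,000,000 bytes.
500,000,000 / 224,000 ≈ 2232.14 s → 2,232 seconds.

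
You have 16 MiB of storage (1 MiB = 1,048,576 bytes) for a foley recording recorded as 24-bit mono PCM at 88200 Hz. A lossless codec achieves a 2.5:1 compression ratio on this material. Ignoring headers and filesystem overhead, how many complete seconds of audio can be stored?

Uncompressed byte rate = 88,200 × 3 × 1 = 264,600 bytes/s.
After 2.5:1 compression, effective rate ≈ 105840 bytes/s.
Capacity = 16 × 1,048,576 = 16,777,216 bytes.
16,777,216 / effective rate ≈ 158.51 s → 158 seconds.

158 seconds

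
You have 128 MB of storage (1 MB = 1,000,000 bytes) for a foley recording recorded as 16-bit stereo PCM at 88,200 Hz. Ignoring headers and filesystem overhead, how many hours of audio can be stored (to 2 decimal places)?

Uncompressed byte rate = 88,200 × 2 × 2 = 352,800 bytes/s.
Capacity = 128 × 1,000,000 = 128,000,000 bytes.
128,000,000 / 352,800 ≈ 362.81 s → 0.10 hours.

0.10 hours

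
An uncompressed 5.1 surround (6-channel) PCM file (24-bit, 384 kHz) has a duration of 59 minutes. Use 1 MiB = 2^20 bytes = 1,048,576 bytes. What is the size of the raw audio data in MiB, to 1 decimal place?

Duration = 59 minutes = 3,540 s.
Bytes = 384,000 samples/s × 3,540 s × 3 bytes/sample × 6 ch = 24,468,480,000 bytes.
24,468,480,000 / 1,048,576 = 23335.0 MiB.

23335.0 MiB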